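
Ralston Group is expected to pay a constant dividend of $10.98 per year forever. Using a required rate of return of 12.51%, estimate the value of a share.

$87.77

Zero-growth DDM (perpetuity): P₀ = D/r = 10.98 / 0.1251 = 87.7698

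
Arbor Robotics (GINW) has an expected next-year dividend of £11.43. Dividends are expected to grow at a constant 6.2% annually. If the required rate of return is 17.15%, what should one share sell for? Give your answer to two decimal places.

Gordon growth model: P₀ = D₁/(r − g), with D₁ = 11.43 given directly.
P₀ = 11.4300 / (0.1715 − 0.062) = 11.4300 / 0.1095 = 104.3836

£104.38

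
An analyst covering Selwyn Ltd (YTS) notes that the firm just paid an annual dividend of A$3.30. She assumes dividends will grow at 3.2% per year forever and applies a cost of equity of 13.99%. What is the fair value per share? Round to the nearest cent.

Gordon growth model: P₀ = D₁/(r − g). D₁ = 3.30 × (1 + 0.032) = 3.4056.
P₀ = 3.4056 / (0.1399 − 0.032) = 3.4056 / 0.1079 = 31.5626

A$31.56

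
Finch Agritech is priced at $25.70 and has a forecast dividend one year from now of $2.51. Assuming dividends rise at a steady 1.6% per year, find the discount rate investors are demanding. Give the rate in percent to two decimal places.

11.37%

Rearranging the constant-growth DDM: r = D₁/P₀ + g.
r = 2.5100 / 25.70 + 0.016 = 0.09767 + 0.016 = 0.11367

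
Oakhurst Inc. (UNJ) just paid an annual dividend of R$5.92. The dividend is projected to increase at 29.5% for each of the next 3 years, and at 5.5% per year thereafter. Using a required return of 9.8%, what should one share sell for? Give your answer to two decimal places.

Two-stage DDM. Project D₁…D_3 at 0.295, terminal growth 0.055, discount at r = 0.098.
D_1 = 7.6664
D_2 = 9.9280
D_3 = 12.8567
Terminal value at t=3: TV = D_4/(r−g) = 13.5639/(0.098−0.055) = 315.4387
P₀ = 7.6664/(1+0.098)^1 + 9.9280/(1+0.098)^2 + 12.8567/(1+0.098)^3 + 315.4387/(1+0.098)^3 = 263.2206

R$263.22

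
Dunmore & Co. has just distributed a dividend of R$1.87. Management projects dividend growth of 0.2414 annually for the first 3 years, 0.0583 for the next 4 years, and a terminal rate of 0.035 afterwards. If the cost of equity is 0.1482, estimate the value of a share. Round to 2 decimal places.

R$29.91

Three-stage DDM. Project D₁…D_7; terminal Gordon value at t=7 with g = 0.035; discount at r = 0.1482.
D_1 = 2.3214
D_2 = 2.8818
D_3 = 3.5775
D_4 = 3.7860
D_5 = 4.0068
D_6 = 4.2404
D_7 = 4.4876
TV_7 = 4.6446/(0.1482−0.035) = 41.0304
P₀ = Σ Dₜ/(1+r)ᵗ + TV_7/(1+r)^7 = 29.9081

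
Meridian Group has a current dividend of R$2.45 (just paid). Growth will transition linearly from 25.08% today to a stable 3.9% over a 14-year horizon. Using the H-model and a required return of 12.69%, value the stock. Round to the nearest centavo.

R$70.28

H-model: P₀ = D₀[(1+g_L) + H(g_S−g_L)]/(r−g_L), with H = 14/2 = 7.
P₀ = 2.45 × [(1+0.039) + 7×(0.2508−0.039)] / (0.1269−0.039)
   = 2.45 × 2.5216 / 0.0879 = 70.2835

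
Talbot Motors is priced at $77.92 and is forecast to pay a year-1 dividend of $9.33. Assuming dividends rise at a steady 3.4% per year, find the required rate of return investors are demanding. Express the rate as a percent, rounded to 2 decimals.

Rearranging the constant-growth DDM: r = D₁/P₀ + g.
r = 9.3300 / 77.92 + 0.034 = 0.11974 + 0.034 = 0.15374

15.37%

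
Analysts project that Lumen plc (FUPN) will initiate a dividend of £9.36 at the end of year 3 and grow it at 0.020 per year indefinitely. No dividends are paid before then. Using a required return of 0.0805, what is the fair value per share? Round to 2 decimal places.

£132.52

Deferred-dividend DDM. At t=2 the remaining stream is a growing perpetuity with first payment D_3 = 9.36.
V_2 = D_3/(r−g) = 9.36/(0.0805−0.02) = 154.7107
P₀ = V_2/(1+r)^2 = 154.7107/(1+0.0805)^2 = 132.5168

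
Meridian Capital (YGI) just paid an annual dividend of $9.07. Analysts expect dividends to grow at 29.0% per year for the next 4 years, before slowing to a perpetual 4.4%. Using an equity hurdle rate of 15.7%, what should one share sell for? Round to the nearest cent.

Two-stage DDM. Project D₁…D_4 at 0.29, terminal growth 0.044, discount at r = 0.157.
D_1 = 11.7003
D_2 = 15.0934
D_3 = 19.4705
D_4 = 25.1169
Terminal value at t=4: TV = D_5/(r−g) = 26.2220/(0.157−0.044) = 232.0535
P₀ = 11.7003/(1+0.157)^1 + 15.0934/(1+0.157)^2 + 19.4705/(1+0.157)^3 + 25.1169/(1+0.157)^4 + 232.0535/(1+0.157)^4 = 177.4707

$177.47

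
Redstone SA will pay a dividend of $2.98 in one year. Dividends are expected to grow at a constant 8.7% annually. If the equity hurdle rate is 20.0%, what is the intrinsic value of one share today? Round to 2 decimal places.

$26.37

Gordon growth model: P₀ = D₁/(r − g), with D₁ = 2.98 given directly.
P₀ = 2.9800 / (0.2 − 0.087) = 2.9800 / 0.113 = 26.3717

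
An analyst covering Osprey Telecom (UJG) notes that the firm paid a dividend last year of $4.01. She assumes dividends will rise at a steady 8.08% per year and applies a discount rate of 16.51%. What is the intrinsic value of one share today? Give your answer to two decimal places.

Gordon growth model: P₀ = D₁/(r − g). D₁ = 4.01 × (1 + 0.0808) = 4.3340.
P₀ = 4.3340 / (0.1651 − 0.0808) = 4.3340 / 0.0843 = 51.4117

$51.41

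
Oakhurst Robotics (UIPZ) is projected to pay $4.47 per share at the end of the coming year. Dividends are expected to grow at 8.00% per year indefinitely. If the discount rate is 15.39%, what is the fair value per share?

$60.49

Gordon growth model: P₀ = D₁/(r − g), with D₁ = 4.47 given directly.
P₀ = 4.4700 / (0.1539 − 0.08) = 4.4700 / 0.0739 = 60.4871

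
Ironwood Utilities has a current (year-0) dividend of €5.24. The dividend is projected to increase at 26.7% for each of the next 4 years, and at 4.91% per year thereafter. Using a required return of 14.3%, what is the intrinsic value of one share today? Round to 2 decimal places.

Two-stage DDM. Project D₁…D_4 at 0.267, terminal growth 0.0491, discount at r = 0.143.
D_1 = 6.6391
D_2 = 8.4117
D_3 = 10.6576
D_4 = 13.5032
Terminal value at t=4: TV = D_5/(r−g) = 14.1662/(0.143−0.0491) = 150.8652
P₀ = 6.6391/(1+0.143)^1 + 8.4117/(1+0.143)^2 + 10.6576/(1+0.143)^3 + 13.5032/(1+0.143)^4 + 150.8652/(1+0.143)^4 = 115.6858

€115.69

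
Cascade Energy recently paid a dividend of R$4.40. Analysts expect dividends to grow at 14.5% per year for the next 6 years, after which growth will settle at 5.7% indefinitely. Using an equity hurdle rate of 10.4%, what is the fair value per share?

R$153.21

Two-stage DDM. Project D₁…D_6 at 0.145, terminal growth 0.057, discount at r = 0.104.
D_1 = 5.0380
D_2 = 5.7685
D_3 = 6.6049
D_4 = 7.5627
D_5 = 8.6592
D_6 = 9.9148
Terminal value at t=6: TV = D_7/(r−g) = 10.4800/(0.104−0.057) = 222.9784
P₀ = 5.0380/(1+0.104)^1 + 5.7685/(1+0.104)^2 + 6.6049/(1+0.104)^3 + 7.5627/(1+0.104)^4 + 8.6592/(1+0.104)^5 + 9.9148/(1+0.104)^6 + 222.9784/(1+0.104)^6 = 153.2059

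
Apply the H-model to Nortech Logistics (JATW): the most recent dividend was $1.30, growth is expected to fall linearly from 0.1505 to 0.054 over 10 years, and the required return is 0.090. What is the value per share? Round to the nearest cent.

H-model: P₀ = D₀[(1+g_L) + H(g_S−g_L)]/(r−g_L), with H = 10/2 = 5.
P₀ = 1.30 × [(1+0.054) + 5×(0.1505−0.054)] / (0.09−0.054)
   = 1.30 × 1.5365 / 0.036 = 55.4847

$55.48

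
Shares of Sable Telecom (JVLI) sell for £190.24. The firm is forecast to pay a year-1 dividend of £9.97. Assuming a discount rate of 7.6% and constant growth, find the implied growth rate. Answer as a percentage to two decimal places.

2.36%

From P₀ = D₁/(r − g), the implied growth is g = r − D₁/P₀.
g = 0.076 − 9.97/190.24 = 0.076 − 0.05241 = 0.02359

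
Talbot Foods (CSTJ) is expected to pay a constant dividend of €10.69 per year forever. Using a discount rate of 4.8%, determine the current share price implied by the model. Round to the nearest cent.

Zero-growth DDM (perpetuity): P₀ = D/r = 10.69 / 0.048 = 222.7083

€222.71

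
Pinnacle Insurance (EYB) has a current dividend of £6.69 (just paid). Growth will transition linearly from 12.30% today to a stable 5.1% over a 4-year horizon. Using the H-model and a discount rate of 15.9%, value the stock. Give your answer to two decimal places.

£74.02

H-model: P₀ = D₀[(1+g_L) + H(g_S−g_L)]/(r−g_L), with H = 4/2 = 2.
P₀ = 6.69 × [(1+0.051) + 2×(0.123−0.051)] / (0.159−0.051)
   = 6.69 × 1.1950 / 0.108 = 74.0236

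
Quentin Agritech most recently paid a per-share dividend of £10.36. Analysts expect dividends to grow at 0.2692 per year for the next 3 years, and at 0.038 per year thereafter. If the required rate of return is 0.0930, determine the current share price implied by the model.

Two-stage DDM. Project D₁…D_3 at 0.2692, terminal growth 0.038, discount at r = 0.093.
D_1 = 13.1489
D_2 = 16.6886
D_3 = 21.1812
Terminal value at t=3: TV = D_4/(r−g) = 21.9861/(0.093−0.038) = 399.7464
P₀ = 13.1489/(1+0.093)^1 + 16.6886/(1+0.093)^2 + 21.1812/(1+0.093)^3 + 399.7464/(1+0.093)^3 = 348.3639

£348.36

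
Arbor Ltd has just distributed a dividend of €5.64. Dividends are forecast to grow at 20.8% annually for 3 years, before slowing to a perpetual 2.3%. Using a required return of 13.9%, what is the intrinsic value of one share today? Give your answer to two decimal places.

Two-stage DDM. Project D₁…D_3 at 0.208, terminal growth 0.023, discount at r = 0.139.
D_1 = 6.8131
D_2 = 8.2302
D_3 = 9.9421
Terminal value at t=3: TV = D_4/(r−g) = 10.1708/(0.139−0.023) = 87.6794
P₀ = 6.8131/(1+0.139)^1 + 8.2302/(1+0.139)^2 + 9.9421/(1+0.139)^3 + 87.6794/(1+0.139)^3 = 78.3912

€78.39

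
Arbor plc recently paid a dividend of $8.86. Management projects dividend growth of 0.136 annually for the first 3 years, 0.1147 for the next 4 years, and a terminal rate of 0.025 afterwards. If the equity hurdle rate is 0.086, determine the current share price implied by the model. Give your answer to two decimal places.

$261.56

Three-stage DDM. Project D₁…D_7; terminal Gordon value at t=7 with g = 0.025; discount at r = 0.086.
D_1 = 10.0650
D_2 = 11.4338
D_3 = 12.9888
D_4 = 14.4786
D_5 = 16.1393
D_6 = 17.9905
D_7 = 20.0540
TV_7 = 20.5553/(0.086−0.025) = 336.9727
P₀ = Σ Dₜ/(1+r)ᵗ + TV_7/(1+r)^7 = 261.5602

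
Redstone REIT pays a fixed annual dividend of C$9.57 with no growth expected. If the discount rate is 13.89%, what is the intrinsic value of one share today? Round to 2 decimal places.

C$68.90

Zero-growth DDM (perpetuity): P₀ = D/r = 9.57 / 0.1389 = 68.8985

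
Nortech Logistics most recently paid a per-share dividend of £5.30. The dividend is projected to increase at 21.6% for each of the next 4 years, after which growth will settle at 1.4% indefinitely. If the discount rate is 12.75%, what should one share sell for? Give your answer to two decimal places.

Two-stage DDM. Project D₁…D_4 at 0.216, terminal growth 0.014, discount at r = 0.1275.
D_1 = 6.4448
D_2 = 7.8369
D_3 = 9.5296
D_4 = 11.5880
Terminal value at t=4: TV = D_5/(r−g) = 11.7503/(0.1275−0.014) = 103.5267
P₀ = 6.4448/(1+0.1275)^1 + 7.8369/(1+0.1275)^2 + 9.5296/(1+0.1275)^3 + 11.5880/(1+0.1275)^4 + 103.5267/(1+0.1275)^4 = 89.7595

£89.76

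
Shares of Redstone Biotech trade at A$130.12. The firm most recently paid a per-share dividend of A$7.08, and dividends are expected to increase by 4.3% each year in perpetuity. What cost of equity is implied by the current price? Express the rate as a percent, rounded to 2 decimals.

Rearranging the constant-growth DDM: r = D₁/P₀ + g.
D₁ = 7.08 × (1 + 0.043) = 7.3844.
r = 7.3844 / 130.12 + 0.043 = 0.05675 + 0.043 = 0.09975

9.98%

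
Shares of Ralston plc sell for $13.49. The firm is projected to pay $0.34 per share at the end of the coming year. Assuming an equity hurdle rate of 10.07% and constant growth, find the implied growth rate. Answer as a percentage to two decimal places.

7.55%

From P₀ = D₁/(r − g), the implied growth is g = r − D₁/P₀.
g = 0.1007 − 0.34/13.49 = 0.1007 − 0.02520 = 0.07550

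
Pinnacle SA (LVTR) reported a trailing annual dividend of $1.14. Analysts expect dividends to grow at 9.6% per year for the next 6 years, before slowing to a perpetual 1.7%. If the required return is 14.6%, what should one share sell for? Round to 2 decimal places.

$12.75

Two-stage DDM. Project D₁…D_6 at 0.096, terminal growth 0.017, discount at r = 0.146.
D_1 = 1.2494
D_2 = 1.3694
D_3 = 1.5008
D_4 = 1.6449
D_5 = 1.8028
D_6 = 1.9759
Terminal value at t=6: TV = D_7/(r−g) = 2.0095/(0.146−0.017) = 15.5776
P₀ = 1.2494/(1+0.146)^1 + 1.3694/(1+0.146)^2 + 1.5008/(1+0.146)^3 + 1.6449/(1+0.146)^4 + 1.8028/(1+0.146)^5 + 1.9759/(1+0.146)^6 + 15.5776/(1+0.146)^6 = 12.7451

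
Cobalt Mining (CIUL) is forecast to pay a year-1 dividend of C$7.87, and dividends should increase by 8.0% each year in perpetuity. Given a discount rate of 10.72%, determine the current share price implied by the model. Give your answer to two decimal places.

C$289.34

Gordon growth model: P₀ = D₁/(r − g), with D₁ = 7.87 given directly.
P₀ = 7.8700 / (0.1072 − 0.08) = 7.8700 / 0.0272 = 289.3382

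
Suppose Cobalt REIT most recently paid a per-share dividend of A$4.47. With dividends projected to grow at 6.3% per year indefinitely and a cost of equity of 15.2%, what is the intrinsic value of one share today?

Gordon growth model: P₀ = D₁/(r − g). D₁ = 4.47 × (1 + 0.063) = 4.7516.
P₀ = 4.7516 / (0.152 − 0.063) = 4.7516 / 0.089 = 53.3889

A$53.39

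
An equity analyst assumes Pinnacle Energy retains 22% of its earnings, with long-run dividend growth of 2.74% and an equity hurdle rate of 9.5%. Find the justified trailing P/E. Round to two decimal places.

11.85

Payout ratio b = 1 − 0.22 = 0.78.
Justified trailing P/E = b(1+g)/(r−g) = 0.78×(1+0.0274)/(0.095−0.0274) = 11.8546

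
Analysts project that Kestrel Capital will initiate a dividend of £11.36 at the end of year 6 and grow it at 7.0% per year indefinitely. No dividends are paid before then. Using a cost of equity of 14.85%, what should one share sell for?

£72.42

Deferred-dividend DDM. At t=5 the remaining stream is a growing perpetuity with first payment D_6 = 11.36.
V_5 = D_6/(r−g) = 11.36/(0.1485−0.07) = 144.7134
P₀ = V_5/(1+r)^5 = 144.7134/(1+0.1485)^5 = 72.4192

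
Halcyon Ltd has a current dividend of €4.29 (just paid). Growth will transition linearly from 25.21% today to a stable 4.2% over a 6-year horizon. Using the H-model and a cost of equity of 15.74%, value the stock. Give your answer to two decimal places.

€62.17

H-model: P₀ = D₀[(1+g_L) + H(g_S−g_L)]/(r−g_L), with H = 6/2 = 3.
P₀ = 4.29 × [(1+0.042) + 3×(0.2521−0.042)] / (0.1574−0.042)
   = 4.29 × 1.6723 / 0.1154 = 62.1678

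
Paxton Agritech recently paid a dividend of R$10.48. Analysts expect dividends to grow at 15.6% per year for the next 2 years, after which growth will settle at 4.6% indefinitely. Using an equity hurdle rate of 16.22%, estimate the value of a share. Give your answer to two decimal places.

Two-stage DDM. Project D₁…D_2 at 0.156, terminal growth 0.046, discount at r = 0.1622.
D_1 = 12.1149
D_2 = 14.0048
Terminal value at t=2: TV = D_3/(r−g) = 14.6490/(0.1622−0.046) = 126.0673
P₀ = 12.1149/(1+0.1622)^1 + 14.0048/(1+0.1622)^2 + 126.0673/(1+0.1622)^2 = 114.1268

R$114.13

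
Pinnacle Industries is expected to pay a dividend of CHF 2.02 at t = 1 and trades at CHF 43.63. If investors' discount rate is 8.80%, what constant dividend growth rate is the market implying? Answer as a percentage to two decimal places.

4.17%

From P₀ = D₁/(r − g), the implied growth is g = r − D₁/P₀.
g = 0.088 − 2.02/43.63 = 0.088 − 0.04630 = 0.04170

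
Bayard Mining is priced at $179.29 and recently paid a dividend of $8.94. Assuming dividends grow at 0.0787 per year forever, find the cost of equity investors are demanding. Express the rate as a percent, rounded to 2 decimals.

Rearranging the constant-growth DDM: r = D₁/P₀ + g.
D₁ = 8.94 × (1 + 0.0787) = 9.6436.
r = 9.6436 / 179.29 + 0.0787 = 0.05379 + 0.0787 = 0.13249

13.25%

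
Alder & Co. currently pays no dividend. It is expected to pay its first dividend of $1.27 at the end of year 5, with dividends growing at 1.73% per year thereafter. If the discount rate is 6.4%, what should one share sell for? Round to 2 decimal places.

Deferred-dividend DDM. At t=4 the remaining stream is a growing perpetuity with first payment D_5 = 1.27.
V_4 = D_5/(r−g) = 1.27/(0.064−0.0173) = 27.1949
P₀ = V_4/(1+r)^4 = 27.1949/(1+0.064)^4 = 21.2188

$21.22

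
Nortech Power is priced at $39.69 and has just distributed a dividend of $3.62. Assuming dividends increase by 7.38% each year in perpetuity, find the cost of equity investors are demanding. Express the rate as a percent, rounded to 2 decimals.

Rearranging the constant-growth DDM: r = D₁/P₀ + g.
D₁ = 3.62 × (1 + 0.0738) = 3.8872.
r = 3.8872 / 39.69 + 0.0738 = 0.09794 + 0.0738 = 0.17174

17.17%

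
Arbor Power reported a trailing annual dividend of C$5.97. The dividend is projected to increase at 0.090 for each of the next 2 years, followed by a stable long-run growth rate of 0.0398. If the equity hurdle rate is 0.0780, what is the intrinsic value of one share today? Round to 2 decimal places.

Two-stage DDM. Project D₁…D_2 at 0.09, terminal growth 0.0398, discount at r = 0.078.
D_1 = 6.5073
D_2 = 7.0930
Terminal value at t=2: TV = D_3/(r−g) = 7.3753/(0.078−0.0398) = 193.0695
P₀ = 6.5073/(1+0.078)^1 + 7.0930/(1+0.078)^2 + 193.0695/(1+0.078)^2 = 178.2809

C$178.28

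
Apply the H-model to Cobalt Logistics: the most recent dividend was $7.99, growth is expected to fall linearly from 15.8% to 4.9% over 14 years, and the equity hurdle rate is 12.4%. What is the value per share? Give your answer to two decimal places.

H-model: P₀ = D₀[(1+g_L) + H(g_S−g_L)]/(r−g_L), with H = 14/2 = 7.
P₀ = 7.99 × [(1+0.049) + 7×(0.158−0.049)] / (0.124−0.049)
   = 7.99 × 1.8120 / 0.075 = 193.0384

$193.04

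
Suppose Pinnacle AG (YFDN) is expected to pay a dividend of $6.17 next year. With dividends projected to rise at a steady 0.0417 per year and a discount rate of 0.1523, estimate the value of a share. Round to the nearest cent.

Gordon growth model: P₀ = D₁/(r − g), with D₁ = 6.17 given directly.
P₀ = 6.1700 / (0.1523 − 0.0417) = 6.1700 / 0.1106 = 55.7866

$55.79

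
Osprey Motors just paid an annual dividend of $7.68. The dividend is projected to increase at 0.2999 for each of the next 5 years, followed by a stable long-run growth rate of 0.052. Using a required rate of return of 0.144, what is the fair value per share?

$223.60

Two-stage DDM. Project D₁…D_5 at 0.2999, terminal growth 0.052, discount at r = 0.144.
D_1 = 9.9832
D_2 = 12.9772
D_3 = 16.8691
D_4 = 21.9281
D_5 = 28.5043
Terminal value at t=5: TV = D_6/(r−g) = 29.9866/(0.144−0.052) = 325.9409
P₀ = 9.9832/(1+0.144)^1 + 12.9772/(1+0.144)^2 + 16.8691/(1+0.144)^3 + 21.9281/(1+0.144)^4 + 28.5043/(1+0.144)^5 + 325.9409/(1+0.144)^5 = 223.6040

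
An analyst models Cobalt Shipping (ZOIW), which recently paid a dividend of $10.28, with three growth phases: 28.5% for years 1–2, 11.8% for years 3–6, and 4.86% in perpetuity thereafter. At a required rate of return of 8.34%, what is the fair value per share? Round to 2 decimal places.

Three-stage DDM. Project D₁…D_6; terminal Gordon value at t=6 with g = 0.0486; discount at r = 0.0834.
D_1 = 13.2098
D_2 = 16.9746
D_3 = 18.9776
D_4 = 21.2170
D_5 = 23.7206
D_6 = 26.5196
TV_6 = 27.8084/(0.0834−0.0486) = 799.0928
P₀ = Σ Dₜ/(1+r)ᵗ + TV_6/(1+r)^6 = 583.4264

$583.43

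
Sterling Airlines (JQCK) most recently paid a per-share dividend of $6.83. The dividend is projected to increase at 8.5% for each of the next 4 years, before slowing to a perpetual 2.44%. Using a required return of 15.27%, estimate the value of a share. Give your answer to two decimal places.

$66.34

Two-stage DDM. Project D₁…D_4 at 0.085, terminal growth 0.0244, discount at r = 0.1527.
D_1 = 7.4105
D_2 = 8.0404
D_3 = 8.7239
D_4 = 9.4654
Terminal value at t=4: TV = D_5/(r−g) = 9.6964/(0.1527−0.0244) = 75.5758
P₀ = 7.4105/(1+0.1527)^1 + 8.0404/(1+0.1527)^2 + 8.7239/(1+0.1527)^3 + 9.4654/(1+0.1527)^4 + 75.5758/(1+0.1527)^4 = 66.3446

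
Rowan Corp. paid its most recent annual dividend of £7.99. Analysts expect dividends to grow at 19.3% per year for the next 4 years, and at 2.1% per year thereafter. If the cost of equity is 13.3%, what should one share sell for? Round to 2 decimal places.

Two-stage DDM. Project D₁…D_4 at 0.193, terminal growth 0.021, discount at r = 0.133.
D_1 = 9.5321
D_2 = 11.3718
D_3 = 13.5665
D_4 = 16.1848
Terminal value at t=4: TV = D_5/(r−g) = 16.5247/(0.133−0.021) = 147.5422
P₀ = 9.5321/(1+0.133)^1 + 11.3718/(1+0.133)^2 + 13.5665/(1+0.133)^3 + 16.1848/(1+0.133)^4 + 147.5422/(1+0.133)^4 = 125.9571

£125.96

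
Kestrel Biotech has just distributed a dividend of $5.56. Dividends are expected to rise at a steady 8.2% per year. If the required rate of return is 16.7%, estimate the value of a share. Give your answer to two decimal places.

$70.78

Gordon growth model: P₀ = D₁/(r − g). D₁ = 5.56 × (1 + 0.082) = 6.0159.
P₀ = 6.0159 / (0.167 − 0.082) = 6.0159 / 0.085 = 70.7755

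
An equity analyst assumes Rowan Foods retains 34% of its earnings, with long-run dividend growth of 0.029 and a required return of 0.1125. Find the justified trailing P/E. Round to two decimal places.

8.13

Payout ratio b = 1 − 0.34 = 0.66.
Justified trailing P/E = b(1+g)/(r−g) = 0.66×(1+0.029)/(0.1125−0.029) = 8.1334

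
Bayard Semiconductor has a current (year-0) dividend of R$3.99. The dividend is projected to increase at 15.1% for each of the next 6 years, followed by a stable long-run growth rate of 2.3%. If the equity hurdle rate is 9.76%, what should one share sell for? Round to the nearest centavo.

Two-stage DDM. Project D₁…D_6 at 0.151, terminal growth 0.023, discount at r = 0.0976.
D_1 = 4.5925
D_2 = 5.2860
D_3 = 6.0841
D_4 = 7.0028
D_5 = 8.0603
D_6 = 9.2774
Terminal value at t=6: TV = D_7/(r−g) = 9.4907/(0.0976−0.023) = 127.2218
P₀ = 4.5925/(1+0.0976)^1 + 5.2860/(1+0.0976)^2 + 6.0841/(1+0.0976)^3 + 7.0028/(1+0.0976)^4 + 8.0603/(1+0.0976)^5 + 9.2774/(1+0.0976)^6 + 127.2218/(1+0.0976)^6 = 101.1244

R$101.12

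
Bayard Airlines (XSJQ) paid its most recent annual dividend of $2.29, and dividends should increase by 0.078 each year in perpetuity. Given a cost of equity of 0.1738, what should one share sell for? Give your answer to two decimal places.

Gordon growth model: P₀ = D₁/(r − g). D₁ = 2.29 × (1 + 0.078) = 2.4686.
P₀ = 2.4686 / (0.1738 − 0.078) = 2.4686 / 0.0958 = 25.7685

$25.77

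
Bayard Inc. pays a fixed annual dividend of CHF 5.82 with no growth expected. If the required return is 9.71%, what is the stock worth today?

CHF 59.94

Zero-growth DDM (perpetuity): P₀ = D/r = 5.82 / 0.0971 = 59.9382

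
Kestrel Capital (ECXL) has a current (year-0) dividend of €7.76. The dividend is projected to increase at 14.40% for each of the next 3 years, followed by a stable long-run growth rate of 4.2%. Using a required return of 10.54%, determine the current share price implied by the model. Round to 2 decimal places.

Two-stage DDM. Project D₁…D_3 at 0.144, terminal growth 0.042, discount at r = 0.1054.
D_1 = 8.8774
D_2 = 10.1558
D_3 = 11.6182
Terminal value at t=3: TV = D_4/(r−g) = 12.1062/(0.1054−0.042) = 190.9494
P₀ = 8.8774/(1+0.1054)^1 + 10.1558/(1+0.1054)^2 + 11.6182/(1+0.1054)^3 + 190.9494/(1+0.1054)^3 = 166.3149

€166.31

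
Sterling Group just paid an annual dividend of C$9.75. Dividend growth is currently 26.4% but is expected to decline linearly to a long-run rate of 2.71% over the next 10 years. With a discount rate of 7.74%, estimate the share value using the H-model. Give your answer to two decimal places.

H-model: P₀ = D₀[(1+g_L) + H(g_S−g_L)]/(r−g_L), with H = 10/2 = 5.
P₀ = 9.75 × [(1+0.0271) + 5×(0.264−0.0271)] / (0.0774−0.0271)
   = 9.75 × 2.2116 / 0.0503 = 428.6899

C$428.69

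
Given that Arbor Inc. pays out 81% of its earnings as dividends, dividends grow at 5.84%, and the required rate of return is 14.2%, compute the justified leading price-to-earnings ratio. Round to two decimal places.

Justified leading P/E = b/(r−g) = 0.81/(0.142−0.0584) = 9.6890

9.69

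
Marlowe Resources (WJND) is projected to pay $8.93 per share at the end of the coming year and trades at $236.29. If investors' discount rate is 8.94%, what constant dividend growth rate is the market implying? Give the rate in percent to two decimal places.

5.16%

From P₀ = D₁/(r − g), the implied growth is g = r − D₁/P₀.
g = 0.0894 − 8.93/236.29 = 0.0894 − 0.03779 = 0.05161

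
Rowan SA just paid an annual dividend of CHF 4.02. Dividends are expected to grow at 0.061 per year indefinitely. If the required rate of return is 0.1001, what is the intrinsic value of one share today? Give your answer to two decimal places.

Gordon growth model: P₀ = D₁/(r − g). D₁ = 4.02 × (1 + 0.061) = 4.2652.
P₀ = 4.2652 / (0.1001 − 0.061) = 4.2652 / 0.0391 = 109.0849

CHF 109.08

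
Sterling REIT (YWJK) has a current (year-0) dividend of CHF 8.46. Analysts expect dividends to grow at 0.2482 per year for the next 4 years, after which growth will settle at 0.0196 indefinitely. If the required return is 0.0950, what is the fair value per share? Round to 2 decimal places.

CHF 240.61

Two-stage DDM. Project D₁…D_4 at 0.2482, terminal growth 0.0196, discount at r = 0.095.
D_1 = 10.5598
D_2 = 13.1807
D_3 = 16.4522
D_4 = 20.5356
Terminal value at t=4: TV = D_5/(r−g) = 20.9381/(0.095−0.0196) = 277.6934
P₀ = 10.5598/(1+0.095)^1 + 13.1807/(1+0.095)^2 + 16.4522/(1+0.095)^3 + 20.5356/(1+0.095)^4 + 277.6934/(1+0.095)^4 = 240.6077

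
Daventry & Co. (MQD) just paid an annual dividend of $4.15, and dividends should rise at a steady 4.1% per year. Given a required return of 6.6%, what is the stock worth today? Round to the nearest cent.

$172.81

Gordon growth model: P₀ = D₁/(r − g). D₁ = 4.15 × (1 + 0.041) = 4.3201.
P₀ = 4.3201 / (0.066 − 0.041) = 4.3201 / 0.025 = 172.8060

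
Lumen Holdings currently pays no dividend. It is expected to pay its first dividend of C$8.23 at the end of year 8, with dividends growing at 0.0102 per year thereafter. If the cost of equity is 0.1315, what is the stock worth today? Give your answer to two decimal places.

Deferred-dividend DDM. At t=7 the remaining stream is a growing perpetuity with first payment D_8 = 8.23.
V_7 = D_8/(r−g) = 8.23/(0.1315−0.0102) = 67.8483
P₀ = V_7/(1+r)^7 = 67.8483/(1+0.1315)^7 = 28.5731

C$28.57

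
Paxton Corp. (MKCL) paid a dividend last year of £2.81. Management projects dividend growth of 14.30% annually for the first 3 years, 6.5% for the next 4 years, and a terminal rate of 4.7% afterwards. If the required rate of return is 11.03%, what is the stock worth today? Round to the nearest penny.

Three-stage DDM. Project D₁…D_7; terminal Gordon value at t=7 with g = 0.047; discount at r = 0.1103.
D_1 = 3.2118
D_2 = 3.6711
D_3 = 4.1961
D_4 = 4.4688
D_5 = 4.7593
D_6 = 5.0687
D_7 = 5.3981
TV_7 = 5.6518/(0.1103−0.047) = 89.2866
P₀ = Σ Dₜ/(1+r)ᵗ + TV_7/(1+r)^7 = 62.9226

£62.92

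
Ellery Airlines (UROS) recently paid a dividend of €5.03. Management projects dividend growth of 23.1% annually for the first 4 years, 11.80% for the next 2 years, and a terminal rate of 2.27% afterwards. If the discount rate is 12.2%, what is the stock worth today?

€114.53

Three-stage DDM. Project D₁…D_6; terminal Gordon value at t=6 with g = 0.0227; discount at r = 0.122.
D_1 = 6.1919
D_2 = 7.6223
D_3 = 9.3830
D_4 = 11.5505
D_5 = 12.9134
D_6 = 14.4372
TV_6 = 14.7650/(0.122−0.0227) = 148.6904
P₀ = Σ Dₜ/(1+r)ᵗ + TV_6/(1+r)^6 = 114.5327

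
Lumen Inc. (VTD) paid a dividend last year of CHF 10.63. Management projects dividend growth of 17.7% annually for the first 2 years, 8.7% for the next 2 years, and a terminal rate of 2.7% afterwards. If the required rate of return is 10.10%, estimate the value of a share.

Three-stage DDM. Project D₁…D_4; terminal Gordon value at t=4 with g = 0.027; discount at r = 0.101.
D_1 = 12.5115
D_2 = 14.7260
D_3 = 16.0072
D_4 = 17.3998
TV_4 = 17.8696/(0.101−0.027) = 241.4816
P₀ = Σ Dₜ/(1+r)ᵗ + TV_4/(1+r)^4 = 211.6836

CHF 211.68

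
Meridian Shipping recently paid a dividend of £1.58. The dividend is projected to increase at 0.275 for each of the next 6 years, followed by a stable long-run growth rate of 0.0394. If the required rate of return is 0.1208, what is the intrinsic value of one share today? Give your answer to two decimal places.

Two-stage DDM. Project D₁…D_6 at 0.275, terminal growth 0.0394, discount at r = 0.1208.
D_1 = 2.0145
D_2 = 2.5685
D_3 = 3.2748
D_4 = 4.1754
D_5 = 5.3236
D_6 = 6.7876
Terminal value at t=6: TV = D_7/(r−g) = 7.0551/(0.1208−0.0394) = 86.6715
P₀ = 2.0145/(1+0.1208)^1 + 2.5685/(1+0.1208)^2 + 3.2748/(1+0.1208)^3 + 4.1754/(1+0.1208)^4 + 5.3236/(1+0.1208)^5 + 6.7876/(1+0.1208)^6 + 86.6715/(1+0.1208)^6 = 58.9709

£58.97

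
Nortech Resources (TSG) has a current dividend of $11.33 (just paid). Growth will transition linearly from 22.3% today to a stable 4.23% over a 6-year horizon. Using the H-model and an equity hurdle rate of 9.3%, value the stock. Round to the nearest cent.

H-model: P₀ = D₀[(1+g_L) + H(g_S−g_L)]/(r−g_L), with H = 6/2 = 3.
P₀ = 11.33 × [(1+0.0423) + 3×(0.223−0.0423)] / (0.093−0.0423)
   = 11.33 × 1.5844 / 0.0507 = 354.0681

$354.07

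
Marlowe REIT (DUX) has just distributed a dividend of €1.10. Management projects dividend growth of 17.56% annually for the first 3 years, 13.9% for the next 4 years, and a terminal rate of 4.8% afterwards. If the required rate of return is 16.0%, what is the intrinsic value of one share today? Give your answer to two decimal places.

Three-stage DDM. Project D₁…D_7; terminal Gordon value at t=7 with g = 0.048; discount at r = 0.16.
D_1 = 1.2932
D_2 = 1.5202
D_3 = 1.7872
D_4 = 2.0356
D_5 = 2.3186
D_6 = 2.6408
D_7 = 3.0079
TV_7 = 3.1523/(0.16−0.048) = 28.1455
P₀ = Σ Dₜ/(1+r)ᵗ + TV_7/(1+r)^7 = 17.7246

€17.72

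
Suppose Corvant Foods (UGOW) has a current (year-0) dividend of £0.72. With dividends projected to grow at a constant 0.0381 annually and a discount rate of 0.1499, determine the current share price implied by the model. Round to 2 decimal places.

£6.69

Gordon growth model: P₀ = D₁/(r − g). D₁ = 0.72 × (1 + 0.0381) = 0.7474.
P₀ = 0.7474 / (0.1499 − 0.0381) = 0.7474 / 0.1118 = 6.6854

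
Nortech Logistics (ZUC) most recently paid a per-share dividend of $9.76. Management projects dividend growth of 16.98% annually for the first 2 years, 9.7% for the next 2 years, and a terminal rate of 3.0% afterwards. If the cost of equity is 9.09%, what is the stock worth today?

Three-stage DDM. Project D₁…D_4; terminal Gordon value at t=4 with g = 0.03; discount at r = 0.0909.
D_1 = 11.4172
D_2 = 13.3559
D_3 = 14.6514
D_4 = 16.0726
TV_4 = 16.5548/(0.0909−0.03) = 271.8355
P₀ = Σ Dₜ/(1+r)ᵗ + TV_4/(1+r)^4 = 236.2635

$236.26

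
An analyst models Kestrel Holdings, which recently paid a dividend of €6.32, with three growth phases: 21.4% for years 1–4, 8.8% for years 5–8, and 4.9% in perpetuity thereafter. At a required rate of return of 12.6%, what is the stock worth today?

Three-stage DDM. Project D₁…D_8; terminal Gordon value at t=8 with g = 0.049; discount at r = 0.126.
D_1 = 7.6725
D_2 = 9.3144
D_3 = 11.3077
D_4 = 13.7275
D_5 = 14.9355
D_6 = 16.2499
D_7 = 17.6798
D_8 = 19.2357
TV_8 = 20.1782/(0.126−0.049) = 262.0548
P₀ = Σ Dₜ/(1+r)ᵗ + TV_8/(1+r)^8 = 163.4037

€163.40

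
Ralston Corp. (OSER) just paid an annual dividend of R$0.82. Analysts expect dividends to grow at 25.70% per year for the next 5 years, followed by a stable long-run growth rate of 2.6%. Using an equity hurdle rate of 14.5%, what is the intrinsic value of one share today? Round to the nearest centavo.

R$16.75

Two-stage DDM. Project D₁…D_5 at 0.257, terminal growth 0.026, discount at r = 0.145.
D_1 = 1.0307
D_2 = 1.2956
D_3 = 1.6286
D_4 = 2.0472
D_5 = 2.5733
Terminal value at t=5: TV = D_6/(r−g) = 2.6402/(0.145−0.026) = 22.1866
P₀ = 1.0307/(1+0.145)^1 + 1.2956/(1+0.145)^2 + 1.6286/(1+0.145)^3 + 2.0472/(1+0.145)^4 + 2.5733/(1+0.145)^5 + 22.1866/(1+0.145)^5 = 16.7456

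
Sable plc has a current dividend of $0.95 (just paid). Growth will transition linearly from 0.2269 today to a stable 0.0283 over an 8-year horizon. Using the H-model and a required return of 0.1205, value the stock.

H-model: P₀ = D₀[(1+g_L) + H(g_S−g_L)]/(r−g_L), with H = 8/2 = 4.
P₀ = 0.95 × [(1+0.0283) + 4×(0.2269−0.0283)] / (0.1205−0.0283)
   = 0.95 × 1.8227 / 0.0922 = 18.7805

$18.78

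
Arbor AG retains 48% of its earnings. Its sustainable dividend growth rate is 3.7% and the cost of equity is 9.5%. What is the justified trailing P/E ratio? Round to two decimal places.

Payout ratio b = 1 − 0.48 = 0.52.
Justified trailing P/E = b(1+g)/(r−g) = 0.52×(1+0.037)/(0.095−0.037) = 9.2972

9.30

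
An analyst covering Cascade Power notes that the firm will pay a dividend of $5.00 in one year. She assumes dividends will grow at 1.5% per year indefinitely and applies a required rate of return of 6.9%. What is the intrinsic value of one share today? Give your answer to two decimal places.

Gordon growth model: P₀ = D₁/(r − g), with D₁ = 5.00 given directly.
P₀ = 5.0000 / (0.069 − 0.015) = 5.0000 / 0.054 = 92.5926

$92.59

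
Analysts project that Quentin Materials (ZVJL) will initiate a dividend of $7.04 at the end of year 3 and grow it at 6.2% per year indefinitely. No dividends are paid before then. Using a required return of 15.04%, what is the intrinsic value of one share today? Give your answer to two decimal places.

$60.18

Deferred-dividend DDM. At t=2 the remaining stream is a growing perpetuity with first payment D_3 = 7.04.
V_2 = D_3/(r−g) = 7.04/(0.1504−0.062) = 79.6380
P₀ = V_2/(1+r)^2 = 79.6380/(1+0.1504)^2 = 60.1759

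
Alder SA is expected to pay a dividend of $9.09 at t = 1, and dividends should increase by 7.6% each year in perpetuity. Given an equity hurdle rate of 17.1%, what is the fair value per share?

$95.68

Gordon growth model: P₀ = D₁/(r − g), with D₁ = 9.09 given directly.
P₀ = 9.0900 / (0.171 − 0.076) = 9.0900 / 0.095 = 95.6842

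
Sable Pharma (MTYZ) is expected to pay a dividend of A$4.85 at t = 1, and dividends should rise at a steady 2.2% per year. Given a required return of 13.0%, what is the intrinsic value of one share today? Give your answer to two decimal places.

A$44.91

Gordon growth model: P₀ = D₁/(r − g), with D₁ = 4.85 given directly.
P₀ = 4.8500 / (0.13 − 0.022) = 4.8500 / 0.108 = 44.9074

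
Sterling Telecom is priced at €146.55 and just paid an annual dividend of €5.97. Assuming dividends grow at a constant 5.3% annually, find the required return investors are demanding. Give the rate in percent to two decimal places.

9.59%

Rearranging the constant-growth DDM: r = D₁/P₀ + g.
D₁ = 5.97 × (1 + 0.053) = 6.2864.
r = 6.2864 / 146.55 + 0.053 = 0.04290 + 0.053 = 0.09590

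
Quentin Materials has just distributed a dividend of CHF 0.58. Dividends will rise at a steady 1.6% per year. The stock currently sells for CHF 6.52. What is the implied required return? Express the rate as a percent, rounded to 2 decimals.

10.64%

Rearranging the constant-growth DDM: r = D₁/P₀ + g.
D₁ = 0.58 × (1 + 0.016) = 0.5893.
r = 0.5893 / 6.52 + 0.016 = 0.09038 + 0.016 = 0.10638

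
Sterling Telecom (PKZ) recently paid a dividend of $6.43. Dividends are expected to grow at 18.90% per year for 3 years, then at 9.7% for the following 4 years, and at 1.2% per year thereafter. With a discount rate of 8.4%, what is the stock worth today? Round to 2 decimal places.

$183.34

Three-stage DDM. Project D₁…D_7; terminal Gordon value at t=7 with g = 0.012; discount at r = 0.084.
D_1 = 7.6453
D_2 = 9.0902
D_3 = 10.8083
D_4 = 11.8567
D_5 = 13.0068
D_6 = 14.2684
D_7 = 15.6525
TV_7 = 15.8403/(0.084−0.012) = 220.0042
P₀ = Σ Dₜ/(1+r)ᵗ + TV_7/(1+r)^7 = 183.3364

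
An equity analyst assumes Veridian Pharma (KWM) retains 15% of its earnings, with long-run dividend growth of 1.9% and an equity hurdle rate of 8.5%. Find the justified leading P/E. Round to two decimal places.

12.88

Payout ratio b = 1 − 0.15 = 0.85.
Justified leading P/E = b/(r−g) = 0.85/(0.085−0.019) = 12.8788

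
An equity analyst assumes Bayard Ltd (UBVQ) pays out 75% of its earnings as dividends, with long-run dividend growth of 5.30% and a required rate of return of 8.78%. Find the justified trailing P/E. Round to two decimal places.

Justified trailing P/E = b(1+g)/(r−g) = 0.75×(1+0.053)/(0.0878−0.053) = 22.6940

22.69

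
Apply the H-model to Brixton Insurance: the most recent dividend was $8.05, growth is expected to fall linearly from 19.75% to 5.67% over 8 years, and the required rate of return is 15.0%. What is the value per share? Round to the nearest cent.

$139.77

H-model: P₀ = D₀[(1+g_L) + H(g_S−g_L)]/(r−g_L), with H = 8/2 = 4.
P₀ = 8.05 × [(1+0.0567) + 4×(0.1975−0.0567)] / (0.15−0.0567)
   = 8.05 × 1.6199 / 0.0933 = 139.7663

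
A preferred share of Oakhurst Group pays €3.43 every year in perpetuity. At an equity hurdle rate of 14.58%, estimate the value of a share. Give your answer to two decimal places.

Zero-growth DDM (perpetuity): P₀ = D/r = 3.43 / 0.1458 = 23.5254

€23.53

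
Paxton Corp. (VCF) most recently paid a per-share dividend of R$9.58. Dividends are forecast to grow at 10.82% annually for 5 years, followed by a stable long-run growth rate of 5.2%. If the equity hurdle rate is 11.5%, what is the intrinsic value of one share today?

R$202.18

Two-stage DDM. Project D₁…D_5 at 0.1082, terminal growth 0.052, discount at r = 0.115.
D_1 = 10.6166
D_2 = 11.7653
D_3 = 13.0383
D_4 = 14.4490
D_5 = 16.0124
Terminal value at t=5: TV = D_6/(r−g) = 16.8450/(0.115−0.052) = 267.3815
P₀ = 10.6166/(1+0.115)^1 + 11.7653/(1+0.115)^2 + 13.0383/(1+0.115)^3 + 14.4490/(1+0.115)^4 + 16.0124/(1+0.115)^5 + 267.3815/(1+0.115)^5 = 202.1826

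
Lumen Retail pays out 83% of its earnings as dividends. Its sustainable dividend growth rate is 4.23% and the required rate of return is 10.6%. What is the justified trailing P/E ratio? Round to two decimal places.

13.58

Justified trailing P/E = b(1+g)/(r−g) = 0.83×(1+0.0423)/(0.106−0.0423) = 13.5810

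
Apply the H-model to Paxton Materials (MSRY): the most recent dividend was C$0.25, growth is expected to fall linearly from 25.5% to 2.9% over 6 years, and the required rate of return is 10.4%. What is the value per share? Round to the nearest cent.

H-model: P₀ = D₀[(1+g_L) + H(g_S−g_L)]/(r−g_L), with H = 6/2 = 3.
P₀ = 0.25 × [(1+0.029) + 3×(0.255−0.029)] / (0.104−0.029)
   = 0.25 × 1.7070 / 0.075 = 5.6900

C$5.69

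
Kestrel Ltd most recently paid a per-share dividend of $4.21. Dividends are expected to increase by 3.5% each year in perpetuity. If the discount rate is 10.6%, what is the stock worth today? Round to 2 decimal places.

Gordon growth model: P₀ = D₁/(r − g). D₁ = 4.21 × (1 + 0.035) = 4.3573.
P₀ = 4.3573 / (0.106 − 0.035) = 4.3573 / 0.071 = 61.3711

$61.37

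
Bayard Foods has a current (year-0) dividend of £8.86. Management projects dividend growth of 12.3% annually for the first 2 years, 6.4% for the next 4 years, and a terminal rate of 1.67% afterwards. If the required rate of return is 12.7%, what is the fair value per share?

£112.59

Three-stage DDM. Project D₁…D_6; terminal Gordon value at t=6 with g = 0.0167; discount at r = 0.127.
D_1 = 9.9498
D_2 = 11.1736
D_3 = 11.8887
D_4 = 12.6496
D_5 = 13.4592
D_6 = 14.3206
TV_6 = 14.5597/(0.127−0.0167) = 132.0010
P₀ = Σ Dₜ/(1+r)ᵗ + TV_6/(1+r)^6 = 112.5862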